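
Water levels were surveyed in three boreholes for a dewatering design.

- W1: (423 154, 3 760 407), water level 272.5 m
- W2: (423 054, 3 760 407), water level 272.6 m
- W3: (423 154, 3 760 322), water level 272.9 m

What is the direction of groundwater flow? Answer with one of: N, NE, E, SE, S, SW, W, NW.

∂h/∂x = (272.6 − 272.5) / (423054 − 423154) = -0.001000
∂h/∂y = (272.9 − 272.5) / (3760322 − 3760407) = -0.004706
Flow = −∇h = (+0.001000 east, +0.004706 north), which points north.

N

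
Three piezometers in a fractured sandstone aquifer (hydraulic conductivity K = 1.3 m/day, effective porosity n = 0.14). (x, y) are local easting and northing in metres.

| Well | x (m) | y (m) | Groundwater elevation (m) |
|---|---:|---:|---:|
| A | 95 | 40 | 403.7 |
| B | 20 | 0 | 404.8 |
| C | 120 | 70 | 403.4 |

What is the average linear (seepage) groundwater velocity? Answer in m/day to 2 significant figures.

0.16 m/day

With h = a·x + b·y + c and A as origin, the differences give:
  (-75)·a + (-40)·b = +1.1
  25·a + 30·b = -0.3
Eliminate b (×30 and ×(-40), subtract): -1250·a = 21.00 → a = ∂h/∂x = -0.01680
Back-substitute: b = ∂h/∂y = +0.004000.
|∇h| = √(-0.01680² + 0.004000²) = 0.01727
Seepage velocity v = K·i/n = 1.3 × 0.01727 / 0.14 = 0.1604 m/day.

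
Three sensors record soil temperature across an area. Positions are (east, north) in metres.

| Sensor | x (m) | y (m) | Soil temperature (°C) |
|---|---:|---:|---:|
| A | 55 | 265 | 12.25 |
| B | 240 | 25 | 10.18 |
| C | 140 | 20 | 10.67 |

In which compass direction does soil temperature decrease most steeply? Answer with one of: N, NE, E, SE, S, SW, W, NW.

With T = a·x + b·y + c and A as origin, the differences give:
  185·a + (-240)·b = -2.07
  85·a + (-245)·b = -1.58
Eliminate b (×(-245) and ×(-240), subtract): -24925·a = 127.950 → a = ∂T/∂x = -0.005133
Back-substitute: b = ∂T/∂y = +0.004668.
Steepest decrease is along −∇f = (+0.005133 E, -0.004668 N) → southeast.

SE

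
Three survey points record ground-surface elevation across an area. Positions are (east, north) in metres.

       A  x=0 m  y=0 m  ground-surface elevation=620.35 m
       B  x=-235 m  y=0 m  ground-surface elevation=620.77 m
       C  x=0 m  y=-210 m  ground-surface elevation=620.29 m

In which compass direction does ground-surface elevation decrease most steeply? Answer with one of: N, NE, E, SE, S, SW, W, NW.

∂z/∂x = (620.77 − 620.35) / (-235 − 0) = -0.001787
∂z/∂y = (620.29 − 620.35) / (-210 − 0) = +0.0002857
Steepest decrease is along −∇f = (+0.001787 E, -0.0002857 N) → east.

E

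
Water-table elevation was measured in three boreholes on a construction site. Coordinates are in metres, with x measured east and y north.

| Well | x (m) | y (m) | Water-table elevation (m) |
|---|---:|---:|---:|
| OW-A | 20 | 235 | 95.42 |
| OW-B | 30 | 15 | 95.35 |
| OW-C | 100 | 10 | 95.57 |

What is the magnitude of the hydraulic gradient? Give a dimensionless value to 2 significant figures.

Taking OW-A as reference: OW-B−OW-A = (10, -220, -0.07); OW-C−OW-A = (80, -225, +0.15).
Solve a·Δx + b·Δy = Δh: det = 10·(-225) − 80·(-220) = 15350.
∂h/∂x = [(-0.07)·(-225) − (+0.15)·(-220)] / 15350 = +0.003176
∂h/∂y = [10·(+0.15) − 80·(-0.07)] / 15350 = +0.0004625
|∇h| = √(0.003176² + 0.0004625²) = 0.003209

0.0032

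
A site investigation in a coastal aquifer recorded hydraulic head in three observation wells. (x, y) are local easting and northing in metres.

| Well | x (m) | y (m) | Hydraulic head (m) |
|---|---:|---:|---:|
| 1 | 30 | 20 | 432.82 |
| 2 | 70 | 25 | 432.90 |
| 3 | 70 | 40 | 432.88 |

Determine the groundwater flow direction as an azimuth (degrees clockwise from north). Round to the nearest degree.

Three-point gradient (reference 1): Δ to 2 = (40, 5, +0.08), Δ to 3 = (40, 20, +0.06).
∂h/∂x = +0.002167, ∂h/∂y = -0.001333 (det = 600).
Flow direction (−∇h) has components (-0.002167 E, +0.001333 N).
Azimuth = atan2(E, N) = atan2(-0.002167, +0.001333) = 301.6° ≈ 302°.

302°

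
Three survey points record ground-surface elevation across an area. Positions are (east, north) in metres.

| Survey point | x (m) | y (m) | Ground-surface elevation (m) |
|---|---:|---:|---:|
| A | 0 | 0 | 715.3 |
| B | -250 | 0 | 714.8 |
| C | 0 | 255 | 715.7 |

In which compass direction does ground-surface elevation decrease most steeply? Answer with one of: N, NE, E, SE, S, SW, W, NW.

SW

∂z/∂x = (714.8 − 715.3) / (-250 − 0) = +0.002000
∂z/∂y = (715.7 − 715.3) / (255 − 0) = +0.001569
Steepest decrease is along −∇f = (-0.002000 E, -0.001569 N) → southwest.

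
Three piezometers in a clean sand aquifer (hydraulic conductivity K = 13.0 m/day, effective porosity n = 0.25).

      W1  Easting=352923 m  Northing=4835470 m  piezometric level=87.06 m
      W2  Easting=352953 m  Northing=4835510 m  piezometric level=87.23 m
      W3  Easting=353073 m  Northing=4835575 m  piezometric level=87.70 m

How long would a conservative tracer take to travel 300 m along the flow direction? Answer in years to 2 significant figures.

4.5 years

With h = a·x + b·y + c and W1 as origin, the differences give:
  30·a + 40·b = +0.17
  150·a + 105·b = +0.64
Eliminate b (×105 and ×40, subtract): -2850·a = -7.750 → a = ∂h/∂x = +0.002719
Back-substitute: b = ∂h/∂y = +0.002211.
|∇h| = √(0.002719² + 0.002211²) = 0.003504
Seepage velocity v = K·i/n = 13.0 × 0.003504 / 0.25 = 0.1822 m/day.
t = 300 / 0.1822 = 1647 days = 4.51 years.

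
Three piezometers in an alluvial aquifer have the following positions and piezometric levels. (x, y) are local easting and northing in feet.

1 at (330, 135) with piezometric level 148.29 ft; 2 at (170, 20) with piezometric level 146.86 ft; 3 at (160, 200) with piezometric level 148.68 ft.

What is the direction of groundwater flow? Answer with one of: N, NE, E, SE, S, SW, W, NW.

Taking 1 as reference: 2−1 = (-160, -115, -1.43); 3−1 = (-170, 65, +0.39).
Determinant of the coordinate differences = (-160)·65 − (-170)·(-115) = -29950.
∂h/∂x = [(-1.43)·65 − (+0.39)·(-115)] / -29950 = +0.001606
∂h/∂y = [(-160)·(+0.39) − (-170)·(-1.43)] / -29950 = +0.01020
Flow = −∇h = (-0.001606 east, -0.01020 north), which points south.

S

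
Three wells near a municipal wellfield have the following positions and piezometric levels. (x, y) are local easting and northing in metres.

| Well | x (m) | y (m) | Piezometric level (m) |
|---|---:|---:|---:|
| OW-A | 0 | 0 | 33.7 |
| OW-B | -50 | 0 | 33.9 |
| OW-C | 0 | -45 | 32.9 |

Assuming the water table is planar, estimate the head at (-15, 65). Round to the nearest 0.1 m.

∂h/∂x = (33.9 − 33.7) / (-50 − 0) = -0.004000
∂h/∂y = (32.9 − 33.7) / (-45 − 0) = +0.01778
h(-15, 65) = 33.7 + (-0.004000)·(-15) + (+0.01778)·(65) = 33.7 +0.060 +1.156 = 34.916 m.

34.9 m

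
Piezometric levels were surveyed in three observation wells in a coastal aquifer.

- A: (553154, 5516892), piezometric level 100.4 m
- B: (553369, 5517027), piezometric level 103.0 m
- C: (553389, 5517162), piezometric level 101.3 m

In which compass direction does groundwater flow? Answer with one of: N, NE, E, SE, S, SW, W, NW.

Differences from A: to B (Δx, Δy, Δh) = (215, 135, +2.6); to C = (235, 270, +0.9).
Determinant of the coordinate differences = 215·270 − 235·135 = 26325.
∂h/∂x = [(+2.6)·270 − (+0.9)·135] / 26325 = +0.02205
∂h/∂y = [215·(+0.9) − 235·(+2.6)] / 26325 = -0.01586
Flow = −∇h = (-0.02205 east, +0.01586 north), which points northwest.

NW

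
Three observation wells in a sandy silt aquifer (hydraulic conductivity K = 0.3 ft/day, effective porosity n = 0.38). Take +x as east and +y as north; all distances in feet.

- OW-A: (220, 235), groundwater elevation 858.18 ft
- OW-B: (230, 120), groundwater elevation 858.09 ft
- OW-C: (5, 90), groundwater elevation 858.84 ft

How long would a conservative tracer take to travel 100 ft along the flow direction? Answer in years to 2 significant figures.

Three-point gradient (reference OW-A): Δ to OW-B = (10, -115, -0.09), Δ to OW-C = (-215, -145, +0.66).
∂h/∂x = -0.003398, ∂h/∂y = +0.0004871 (det = -26175).
|∇h| = √(-0.003398² + 0.0004871²) = 0.003433
Seepage velocity v = K·i/n = 0.3 × 0.003433 / 0.38 = 0.00271 ft/day.
t = 100 / 0.00271 = 3.69e+04 days = 101 years.

100 years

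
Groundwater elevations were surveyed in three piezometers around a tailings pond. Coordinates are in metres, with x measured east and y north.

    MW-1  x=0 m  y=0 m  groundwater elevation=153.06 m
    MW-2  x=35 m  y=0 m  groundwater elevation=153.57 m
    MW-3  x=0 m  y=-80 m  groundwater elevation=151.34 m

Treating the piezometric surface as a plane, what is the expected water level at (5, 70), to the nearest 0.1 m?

∂h/∂x = (153.57 − 153.06) / (35 − 0) = +0.01457
∂h/∂y = (151.34 − 153.06) / (-80 − 0) = +0.02150
h(5, 70) = 153.06 + (+0.01457)·(5) + (+0.02150)·(70) = 153.06 +0.073 +1.505 = 154.638 m.

154.6 m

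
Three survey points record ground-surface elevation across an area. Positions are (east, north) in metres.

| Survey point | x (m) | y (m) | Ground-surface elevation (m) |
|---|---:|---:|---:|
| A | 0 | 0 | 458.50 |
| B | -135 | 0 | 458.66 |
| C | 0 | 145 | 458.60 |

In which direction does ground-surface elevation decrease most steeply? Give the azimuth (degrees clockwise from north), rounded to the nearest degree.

∂z/∂x = (458.66 − 458.50) / (-135 − 0) = -0.001185
∂z/∂y = (458.60 − 458.50) / (145 − 0) = +0.0006897
Steepest decrease is along −∇f: components (+0.001185 E, -0.0006897 N).
Azimuth = atan2(+0.001185, -0.0006897) = 120.2° ≈ 120°.

120°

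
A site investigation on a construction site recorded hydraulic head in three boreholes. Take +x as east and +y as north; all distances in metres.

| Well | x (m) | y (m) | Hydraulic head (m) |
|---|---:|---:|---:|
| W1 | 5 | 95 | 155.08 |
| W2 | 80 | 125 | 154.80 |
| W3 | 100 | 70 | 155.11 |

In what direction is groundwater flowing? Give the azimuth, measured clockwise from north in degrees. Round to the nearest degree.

Taking W1 as reference: W2−W1 = (75, 30, -0.28); W3−W1 = (95, -25, +0.03).
Solve a·Δx + b·Δy = Δh: det = 75·(-25) − 95·30 = -4725.
∂h/∂x = [(-0.28)·(-25) − (+0.03)·30] / -4725 = -0.001291
∂h/∂y = [75·(+0.03) − 95·(-0.28)] / -4725 = -0.006106
Flow direction (−∇h) has components (+0.001291 E, +0.006106 N).
Azimuth = atan2(E, N) = atan2(+0.001291, +0.006106) = 11.9° ≈ 012°.

012°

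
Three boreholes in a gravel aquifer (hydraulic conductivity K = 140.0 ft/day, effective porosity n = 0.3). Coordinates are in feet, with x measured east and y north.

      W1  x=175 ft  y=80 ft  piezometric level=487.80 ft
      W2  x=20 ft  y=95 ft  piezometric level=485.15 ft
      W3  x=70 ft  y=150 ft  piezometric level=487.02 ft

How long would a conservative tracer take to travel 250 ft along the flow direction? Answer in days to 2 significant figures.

Taking W1 as reference: W2−W1 = (-155, 15, -2.65); W3−W1 = (-105, 70, -0.78).
Solve a·Δx + b·Δy = Δh: det = (-155)·70 − (-105)·15 = -9275.
∂h/∂x = [(-2.65)·70 − (-0.78)·15] / -9275 = +0.01874
∂h/∂y = [(-155)·(-0.78) − (-105)·(-2.65)] / -9275 = +0.01696
|∇h| = √(0.01874² + 0.01696²) = 0.02528
Seepage velocity v = K·i/n = 140.0 × 0.02528 / 0.3 = 11.8 ft/day.
t = 250 / 11.8 = 21.19 days.

21 days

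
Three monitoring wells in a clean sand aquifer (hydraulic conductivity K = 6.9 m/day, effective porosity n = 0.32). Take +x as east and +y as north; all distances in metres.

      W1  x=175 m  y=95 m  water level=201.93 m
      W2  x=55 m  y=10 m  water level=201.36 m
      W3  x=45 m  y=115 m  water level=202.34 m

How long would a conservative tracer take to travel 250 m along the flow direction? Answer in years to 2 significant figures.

Differences from W1: to W2 (Δx, Δy, Δh) = (-120, -85, -0.57); to W3 = (-130, 20, +0.41).
Solve a·Δx + b·Δy = Δh: det = (-120)·20 − (-130)·(-85) = -13450.
∂h/∂x = [(-0.57)·20 − (+0.41)·(-85)] / -13450 = -0.001743
∂h/∂y = [(-120)·(+0.41) − (-130)·(-0.57)] / -13450 = +0.009167
|∇h| = √(-0.001743² + 0.009167²) = 0.009331
Seepage velocity v = K·i/n = 6.9 × 0.009331 / 0.32 = 0.2012 m/day.
t = 250 / 0.2012 = 1243 days = 3.4 years.

3.4 years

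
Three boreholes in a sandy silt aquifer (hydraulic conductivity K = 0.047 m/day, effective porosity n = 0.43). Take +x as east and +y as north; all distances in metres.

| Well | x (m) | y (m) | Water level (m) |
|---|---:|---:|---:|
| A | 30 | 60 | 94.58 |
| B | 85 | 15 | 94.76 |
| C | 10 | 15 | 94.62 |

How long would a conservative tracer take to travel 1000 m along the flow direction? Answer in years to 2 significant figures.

Three-point gradient (reference A): Δ to B = (55, -45, +0.18), Δ to C = (-20, -45, +0.04).
∂h/∂x = +0.001867, ∂h/∂y = -0.001719 (det = -3375).
|∇h| = √(0.001867² + -0.001719²) = 0.002538
Seepage velocity v = K·i/n = 0.047 × 0.002538 / 0.43 = 0.0002774 m/day.
t = 1000 / 0.0002774 = 3.605e+06 days = 9.87e+03 years.

9900 years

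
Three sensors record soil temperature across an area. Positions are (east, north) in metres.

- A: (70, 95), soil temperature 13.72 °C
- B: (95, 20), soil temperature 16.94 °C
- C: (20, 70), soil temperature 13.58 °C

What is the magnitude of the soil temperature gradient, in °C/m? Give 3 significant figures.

0.0416 °C/m

Differences from A: to B (Δx, Δy, Δh) = (25, -75, +3.22); to C = (-50, -25, -0.14).
Solve a·Δx + b·Δy = ΔT: det = 25·(-25) − (-50)·(-75) = -4375.
∂T/∂x = [(+3.22)·(-25) − (-0.14)·(-75)] / -4375 = +0.02080
∂T/∂y = [25·(-0.14) − (-50)·(+3.22)] / -4375 = -0.03600
|∇f| = √(0.02080² + -0.03600²) = 0.04158 °C/m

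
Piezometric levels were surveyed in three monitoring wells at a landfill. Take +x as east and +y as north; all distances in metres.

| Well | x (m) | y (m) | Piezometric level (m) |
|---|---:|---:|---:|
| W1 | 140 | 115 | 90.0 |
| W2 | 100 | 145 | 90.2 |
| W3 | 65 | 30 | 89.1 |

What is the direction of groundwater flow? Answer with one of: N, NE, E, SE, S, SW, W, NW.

S

With h = a·x + b·y + c and W1 as origin, the differences give:
  (-40)·a + 30·b = +0.2
  (-75)·a + (-85)·b = -0.9
Eliminate b (×(-85) and ×30, subtract): 5650·a = 10.00 → a = ∂h/∂x = +0.001770
Back-substitute: b = ∂h/∂y = +0.009027.
Flow = −∇h = (-0.001770 east, -0.009027 north), which points south.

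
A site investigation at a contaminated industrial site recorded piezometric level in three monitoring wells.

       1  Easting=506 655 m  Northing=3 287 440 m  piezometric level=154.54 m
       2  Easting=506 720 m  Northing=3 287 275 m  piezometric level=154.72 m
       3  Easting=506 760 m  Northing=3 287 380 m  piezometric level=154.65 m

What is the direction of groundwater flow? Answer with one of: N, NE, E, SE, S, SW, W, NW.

NW

Differences from 1: to 2 (Δx, Δy, Δh) = (65, -165, +0.18); to 3 = (105, -60, +0.11).
Determinant of the coordinate differences = 65·(-60) − 105·(-165) = 13425.
∂h/∂x = [(+0.18)·(-60) − (+0.11)·(-165)] / 13425 = +0.0005475
∂h/∂y = [65·(+0.11) − 105·(+0.18)] / 13425 = -0.0008752
Flow = −∇h = (-0.0005475 east, +0.0008752 north), which points northwest.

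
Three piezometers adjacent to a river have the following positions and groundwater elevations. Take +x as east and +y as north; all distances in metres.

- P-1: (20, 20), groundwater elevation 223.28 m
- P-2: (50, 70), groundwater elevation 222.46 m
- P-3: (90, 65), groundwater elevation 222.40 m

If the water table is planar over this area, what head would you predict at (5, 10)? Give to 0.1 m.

223.5 m

Differences from P-1: to P-2 (Δx, Δy, Δh) = (30, 50, -0.82); to P-3 = (70, 45, -0.88).
Determinant of the coordinate differences = 30·45 − 70·50 = -2150.
∂h/∂x = [(-0.82)·45 − (-0.88)·50] / -2150 = -0.003302
∂h/∂y = [30·(-0.88) − 70·(-0.82)] / -2150 = -0.01442
h(5, 10) = 223.28 + (-0.003302)·(-15) + (-0.01442)·(-10) = 223.28 +0.050 +0.144 = 223.474 m.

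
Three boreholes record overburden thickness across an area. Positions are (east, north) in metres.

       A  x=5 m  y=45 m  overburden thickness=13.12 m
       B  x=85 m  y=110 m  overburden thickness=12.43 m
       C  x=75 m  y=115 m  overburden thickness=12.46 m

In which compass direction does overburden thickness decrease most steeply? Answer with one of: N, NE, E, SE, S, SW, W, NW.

NE

Differences from A: to B (Δx, Δy, Δh) = (80, 65, -0.69); to C = (70, 70, -0.66).
Solve a·Δx + b·Δy = Δd: det = 80·70 − 70·65 = 1050.
∂d/∂x = [(-0.69)·70 − (-0.66)·65] / 1050 = -0.005143
∂d/∂y = [80·(-0.66) − 70·(-0.69)] / 1050 = -0.004286
Steepest decrease is along −∇f = (+0.005143 E, +0.004286 N) → northeast.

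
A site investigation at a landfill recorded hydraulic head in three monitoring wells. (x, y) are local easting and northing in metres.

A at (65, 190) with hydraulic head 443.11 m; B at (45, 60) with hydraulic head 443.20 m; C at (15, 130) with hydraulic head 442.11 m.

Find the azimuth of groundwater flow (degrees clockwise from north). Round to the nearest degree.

With h = a·x + b·y + c and A as origin, the differences give:
  (-20)·a + (-130)·b = +0.09
  (-50)·a + (-60)·b = -1.00
Eliminate b (×(-60) and ×(-130), subtract): -5300·a = -135.400 → a = ∂h/∂x = +0.02555
Back-substitute: b = ∂h/∂y = -0.004623.
Flow direction (−∇h) has components (-0.02555 E, +0.004623 N).
Azimuth = atan2(E, N) = atan2(-0.02555, +0.004623) = 280.3° ≈ 280°.

280°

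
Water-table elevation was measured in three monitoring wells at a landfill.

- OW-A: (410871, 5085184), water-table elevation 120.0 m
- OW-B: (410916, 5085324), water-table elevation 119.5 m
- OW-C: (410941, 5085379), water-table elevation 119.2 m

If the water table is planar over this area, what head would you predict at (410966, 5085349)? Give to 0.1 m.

Three-point gradient (reference OW-A): Δ to OW-B = (45, 140, -0.5), Δ to OW-C = (70, 195, -0.8).
∂h/∂x = -0.01415, ∂h/∂y = +0.0009756 (det = -1025).
h(410966, 5085349) = 120.0 + (-0.01415)·(95) + (+0.0009756)·(165) = 120.0 -1.344 +0.161 = 118.817 m.

118.8 m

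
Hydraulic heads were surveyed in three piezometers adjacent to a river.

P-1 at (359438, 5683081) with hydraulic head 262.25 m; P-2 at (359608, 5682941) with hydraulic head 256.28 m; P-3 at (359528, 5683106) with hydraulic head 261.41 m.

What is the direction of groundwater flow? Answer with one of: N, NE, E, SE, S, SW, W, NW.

Taking P-1 as reference: P-2−P-1 = (170, -140, -5.97); P-3−P-1 = (90, 25, -0.84).
Determinant of the coordinate differences = 170·25 − 90·(-140) = 16850.
∂h/∂x = [(-5.97)·25 − (-0.84)·(-140)] / 16850 = -0.01584
∂h/∂y = [170·(-0.84) − 90·(-5.97)] / 16850 = +0.02341
Flow = −∇h = (+0.01584 east, -0.02341 north), which points southeast.

SE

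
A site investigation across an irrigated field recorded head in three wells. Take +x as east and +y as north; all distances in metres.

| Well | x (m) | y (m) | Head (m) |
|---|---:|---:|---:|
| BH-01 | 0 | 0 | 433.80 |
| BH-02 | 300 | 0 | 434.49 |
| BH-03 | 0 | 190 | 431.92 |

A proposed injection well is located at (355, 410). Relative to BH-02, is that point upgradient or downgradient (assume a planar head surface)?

∂h/∂x = (434.49 − 433.80) / (300 − 0) = +0.002300
∂h/∂y = (431.92 − 433.80) / (190 − 0) = -0.009895
Head at (355, 410) = 433.80 + (+0.002300)·(355) + (-0.009895)·(410) = 430.56 m.
That is lower than the 434.49 m at BH-02, so the point is downgradient.

downgradient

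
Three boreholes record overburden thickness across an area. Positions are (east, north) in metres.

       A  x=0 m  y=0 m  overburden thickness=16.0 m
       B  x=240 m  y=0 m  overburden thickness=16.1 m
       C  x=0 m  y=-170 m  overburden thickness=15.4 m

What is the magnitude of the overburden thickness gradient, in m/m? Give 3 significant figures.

0.00355 m/m

∂d/∂x = (16.1 − 16.0) / (240 − 0) = +0.0004167
∂d/∂y = (15.4 − 16.0) / (-170 − 0) = +0.003529
|∇f| = √(0.0004167² + 0.003529²) = 0.003554 m/m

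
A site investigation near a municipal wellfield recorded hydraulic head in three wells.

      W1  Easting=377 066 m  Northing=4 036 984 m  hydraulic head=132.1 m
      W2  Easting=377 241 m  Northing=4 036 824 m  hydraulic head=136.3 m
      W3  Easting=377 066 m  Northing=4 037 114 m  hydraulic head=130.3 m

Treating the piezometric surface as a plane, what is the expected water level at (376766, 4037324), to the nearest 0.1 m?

With h = a·x + b·y + c and W1 as origin, the differences give:
  175·a + (-160)·b = +4.2
  0·a + 130·b = -1.8
Eliminate b (×130 and ×(-160), subtract): 22750·a = 258.00 → a = ∂h/∂x = +0.01134
Back-substitute: b = ∂h/∂y = -0.01385.
h(376766, 4037324) = 132.1 + (+0.01134)·(-300) + (-0.01385)·(340) = 132.1 -3.402 -4.708 = 123.990 m.

124.0 m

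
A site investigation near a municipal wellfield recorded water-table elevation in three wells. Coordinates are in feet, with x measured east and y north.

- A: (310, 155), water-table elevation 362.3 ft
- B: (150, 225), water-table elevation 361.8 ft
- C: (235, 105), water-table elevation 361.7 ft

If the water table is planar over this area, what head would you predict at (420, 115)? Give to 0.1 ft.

With h = a·x + b·y + c and A as origin, the differences give:
  (-160)·a + 70·b = -0.5
  (-75)·a + (-50)·b = -0.6
Eliminate b (×(-50) and ×70, subtract): 13250·a = 67.00 → a = ∂h/∂x = +0.005057
Back-substitute: b = ∂h/∂y = +0.004415.
h(420, 115) = 362.3 + (+0.005057)·(110) + (+0.004415)·(-40) = 362.3 +0.556 -0.177 = 362.680 ft.

362.7 ft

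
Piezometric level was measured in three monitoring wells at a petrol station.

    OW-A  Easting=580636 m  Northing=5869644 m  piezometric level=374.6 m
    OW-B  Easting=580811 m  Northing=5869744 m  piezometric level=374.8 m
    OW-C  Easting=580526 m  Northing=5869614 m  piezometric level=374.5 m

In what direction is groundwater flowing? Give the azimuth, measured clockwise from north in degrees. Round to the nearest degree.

222°

With h = a·x + b·y + c and OW-A as origin, the differences give:
  175·a + 100·b = +0.2
  (-110)·a + (-30)·b = -0.1
Eliminate b (×(-30) and ×100, subtract): 5750·a = 4.00 → a = ∂h/∂x = +0.0006957
Back-substitute: b = ∂h/∂y = +0.0007826.
Flow direction (−∇h) has components (-0.0006957 E, -0.0007826 N).
Azimuth = atan2(E, N) = atan2(-0.0006957, -0.0007826) = 221.6° ≈ 222°.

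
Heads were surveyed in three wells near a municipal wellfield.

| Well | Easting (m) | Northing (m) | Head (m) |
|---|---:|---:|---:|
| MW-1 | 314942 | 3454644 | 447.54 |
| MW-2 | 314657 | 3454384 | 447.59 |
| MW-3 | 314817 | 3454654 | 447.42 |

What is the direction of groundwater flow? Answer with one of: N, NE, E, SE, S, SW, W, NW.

Differences from MW-1: to MW-2 (Δx, Δy, Δh) = (-285, -260, +0.05); to MW-3 = (-125, 10, -0.12).
Determinant of the coordinate differences = (-285)·10 − (-125)·(-260) = -35350.
∂h/∂x = [(+0.05)·10 − (-0.12)·(-260)] / -35350 = +0.0008685
∂h/∂y = [(-285)·(-0.12) − (-125)·(+0.05)] / -35350 = -0.001144
Flow = −∇h = (-0.0008685 east, +0.001144 north), which points northwest.

NW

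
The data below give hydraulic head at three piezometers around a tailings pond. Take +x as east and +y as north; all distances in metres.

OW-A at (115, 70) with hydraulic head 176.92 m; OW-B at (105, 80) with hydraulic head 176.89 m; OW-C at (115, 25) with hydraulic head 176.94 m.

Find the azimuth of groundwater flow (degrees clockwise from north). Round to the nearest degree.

Differences from OW-A: to OW-B (Δx, Δy, Δh) = (-10, 10, -0.03); to OW-C = (0, -45, +0.02).
Determinant of the coordinate differences = (-10)·(-45) − 0·10 = 450.
∂h/∂x = [(-0.03)·(-45) − (+0.02)·10] / 450 = +0.002556
∂h/∂y = [(-10)·(+0.02) − 0·(-0.03)] / 450 = -0.0004444
Flow direction (−∇h) has components (-0.002556 E, +0.0004444 N).
Azimuth = atan2(E, N) = atan2(-0.002556, +0.0004444) = 279.9° ≈ 280°.

280°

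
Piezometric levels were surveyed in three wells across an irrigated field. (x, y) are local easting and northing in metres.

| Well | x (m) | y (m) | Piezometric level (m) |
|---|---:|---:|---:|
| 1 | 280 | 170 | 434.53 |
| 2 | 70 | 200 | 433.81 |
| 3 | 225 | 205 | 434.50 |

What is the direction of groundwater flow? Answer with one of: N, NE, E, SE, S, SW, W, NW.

SW

Taking 1 as reference: 2−1 = (-210, 30, -0.72); 3−1 = (-55, 35, -0.03).
Determinant of the coordinate differences = (-210)·35 − (-55)·30 = -5700.
∂h/∂x = [(-0.72)·35 − (-0.03)·30] / -5700 = +0.004263
∂h/∂y = [(-210)·(-0.03) − (-55)·(-0.72)] / -5700 = +0.005842
Flow = −∇h = (-0.004263 east, -0.005842 north), which points southwest.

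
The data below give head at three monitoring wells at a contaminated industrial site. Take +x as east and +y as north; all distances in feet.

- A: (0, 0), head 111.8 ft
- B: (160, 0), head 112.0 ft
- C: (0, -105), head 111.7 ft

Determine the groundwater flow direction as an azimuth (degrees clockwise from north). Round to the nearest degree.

∂h/∂x = (112.0 − 111.8) / (160 − 0) = +0.001250
∂h/∂y = (111.7 − 111.8) / (-105 − 0) = +0.0009524
Flow direction (−∇h) has components (-0.001250 E, -0.0009524 N).
Azimuth = atan2(E, N) = atan2(-0.001250, -0.0009524) = 232.7° ≈ 233°.

233°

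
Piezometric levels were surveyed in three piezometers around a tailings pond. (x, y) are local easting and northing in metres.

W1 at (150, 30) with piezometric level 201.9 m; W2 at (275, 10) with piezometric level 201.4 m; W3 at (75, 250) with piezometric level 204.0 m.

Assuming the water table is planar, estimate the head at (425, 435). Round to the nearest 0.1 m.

204.7 m

Three-point gradient (reference W1): Δ to W2 = (125, -20, -0.5), Δ to W3 = (-75, 220, +2.1).
∂h/∂x = -0.002615, ∂h/∂y = +0.008654 (det = 26000).
h(425, 435) = 201.9 + (-0.002615)·(275) + (+0.008654)·(405) = 201.9 -0.719 +3.505 = 204.686 m.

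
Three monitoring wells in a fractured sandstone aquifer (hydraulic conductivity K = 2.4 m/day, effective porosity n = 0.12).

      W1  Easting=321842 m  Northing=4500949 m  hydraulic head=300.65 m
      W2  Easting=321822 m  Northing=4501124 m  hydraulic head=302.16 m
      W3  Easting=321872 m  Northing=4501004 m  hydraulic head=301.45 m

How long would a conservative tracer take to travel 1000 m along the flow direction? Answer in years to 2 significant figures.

Three-point gradient (reference W1): Δ to W2 = (-20, 175, +1.51), Δ to W3 = (30, 55, +0.80).
∂h/∂x = +0.008969, ∂h/∂y = +0.009654 (det = -6350).
|∇h| = √(0.008969² + 0.009654²) = 0.01318
Seepage velocity v = K·i/n = 2.4 × 0.01318 / 0.12 = 0.2636 m/day.
t = 1000 / 0.2636 = 3794 days = 10.4 years.

10 years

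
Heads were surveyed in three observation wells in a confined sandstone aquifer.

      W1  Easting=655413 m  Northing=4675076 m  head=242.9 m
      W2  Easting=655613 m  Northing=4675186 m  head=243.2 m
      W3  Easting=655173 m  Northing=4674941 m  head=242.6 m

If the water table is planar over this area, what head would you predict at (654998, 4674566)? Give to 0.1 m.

Differences from W1: to W2 (Δx, Δy, Δh) = (200, 110, +0.3); to W3 = (-240, -135, -0.3).
Determinant of the coordinate differences = 200·(-135) − (-240)·110 = -600.
∂h/∂x = [(+0.3)·(-135) − (-0.3)·110] / -600 = +0.01250
∂h/∂y = [200·(-0.3) − (-240)·(+0.3)] / -600 = -0.02000
h(654998, 4674566) = 242.9 + (+0.01250)·(-415) + (-0.02000)·(-510) = 242.9 -5.187 +10.200 = 247.912 m.

247.9 m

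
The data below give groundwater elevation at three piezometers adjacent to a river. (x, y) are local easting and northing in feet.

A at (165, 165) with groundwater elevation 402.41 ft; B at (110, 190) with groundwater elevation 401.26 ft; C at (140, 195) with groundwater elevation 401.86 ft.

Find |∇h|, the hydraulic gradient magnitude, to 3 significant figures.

0.0203

Taking A as reference: B−A = (-55, 25, -1.15); C−A = (-25, 30, -0.55).
Determinant of the coordinate differences = (-55)·30 − (-25)·25 = -1025.
∂h/∂x = [(-1.15)·30 − (-0.55)·25] / -1025 = +0.02024
∂h/∂y = [(-55)·(-0.55) − (-25)·(-1.15)] / -1025 = -0.001463
|∇h| = √(0.02024² + -0.001463²) = 0.02029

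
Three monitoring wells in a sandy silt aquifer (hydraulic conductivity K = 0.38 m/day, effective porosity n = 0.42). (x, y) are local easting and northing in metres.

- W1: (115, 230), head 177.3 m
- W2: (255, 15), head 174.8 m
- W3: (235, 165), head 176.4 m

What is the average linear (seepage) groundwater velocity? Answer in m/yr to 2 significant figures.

Differences from W1: to W2 (Δx, Δy, Δh) = (140, -215, -2.5); to W3 = (120, -65, -0.9).
Determinant of the coordinate differences = 140·(-65) − 120·(-215) = 16700.
∂h/∂x = [(-2.5)·(-65) − (-0.9)·(-215)] / 16700 = -0.001856
∂h/∂y = [140·(-0.9) − 120·(-2.5)] / 16700 = +0.01042
|∇h| = √(-0.001856² + 0.01042²) = 0.01058
Seepage velocity v = K·i/n = 0.38 × 0.01058 / 0.42 = 0.009572 m/day = 3.496 m/yr.

3.5 m/yr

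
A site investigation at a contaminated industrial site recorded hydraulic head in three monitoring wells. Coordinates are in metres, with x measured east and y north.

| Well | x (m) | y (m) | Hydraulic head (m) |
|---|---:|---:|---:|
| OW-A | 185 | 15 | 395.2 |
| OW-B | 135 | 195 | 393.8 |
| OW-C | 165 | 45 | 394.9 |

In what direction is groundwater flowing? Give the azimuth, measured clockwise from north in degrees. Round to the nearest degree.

Taking OW-A as reference: OW-B−OW-A = (-50, 180, -1.4); OW-C−OW-A = (-20, 30, -0.3).
Solve a·Δx + b·Δy = Δh: det = (-50)·30 − (-20)·180 = 2100.
∂h/∂x = [(-1.4)·30 − (-0.3)·180] / 2100 = +0.005714
∂h/∂y = [(-50)·(-0.3) − (-20)·(-1.4)] / 2100 = -0.006190
Flow direction (−∇h) has components (-0.005714 E, +0.006190 N).
Azimuth = atan2(E, N) = atan2(-0.005714, +0.006190) = 317.3° ≈ 317°.

317°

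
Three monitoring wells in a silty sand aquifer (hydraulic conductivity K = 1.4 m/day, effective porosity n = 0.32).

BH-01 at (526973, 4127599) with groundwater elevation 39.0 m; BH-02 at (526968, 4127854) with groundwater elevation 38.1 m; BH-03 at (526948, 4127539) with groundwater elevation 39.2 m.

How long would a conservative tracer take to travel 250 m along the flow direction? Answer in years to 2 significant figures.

Differences from BH-01: to BH-02 (Δx, Δy, Δh) = (-5, 255, -0.9); to BH-03 = (-25, -60, +0.2).
Solve a·Δx + b·Δy = Δh: det = (-5)·(-60) − (-25)·255 = 6675.
∂h/∂x = [(-0.9)·(-60) − (+0.2)·255] / 6675 = +0.0004494
∂h/∂y = [(-5)·(+0.2) − (-25)·(-0.9)] / 6675 = -0.003521
|∇h| = √(0.0004494² + -0.003521²) = 0.00355
Seepage velocity v = K·i/n = 1.4 × 0.00355 / 0.32 = 0.01553 m/day.
t = 250 / 0.01553 = 1.61e+04 days = 44.1 years.

44 years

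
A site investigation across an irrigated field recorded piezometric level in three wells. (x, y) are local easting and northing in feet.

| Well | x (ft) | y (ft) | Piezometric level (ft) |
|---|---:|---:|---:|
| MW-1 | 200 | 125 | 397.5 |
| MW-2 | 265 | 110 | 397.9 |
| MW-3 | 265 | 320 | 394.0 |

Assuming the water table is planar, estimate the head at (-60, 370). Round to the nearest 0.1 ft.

With h = a·x + b·y + c and MW-1 as origin, the differences give:
  65·a + (-15)·b = +0.4
  65·a + 195·b = -3.5
Eliminate b (×195 and ×(-15), subtract): 13650·a = 25.50 → a = ∂h/∂x = +0.001868
Back-substitute: b = ∂h/∂y = -0.01857.
h(-60, 370) = 397.5 + (+0.001868)·(-260) + (-0.01857)·(245) = 397.5 -0.486 -4.550 = 392.464 ft.

392.5 ft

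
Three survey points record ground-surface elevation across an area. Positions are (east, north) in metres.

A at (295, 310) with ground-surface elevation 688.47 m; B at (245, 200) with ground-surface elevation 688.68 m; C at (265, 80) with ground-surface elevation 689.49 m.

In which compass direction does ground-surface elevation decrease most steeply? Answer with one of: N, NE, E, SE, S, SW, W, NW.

With z = a·x + b·y + c and A as origin, the differences give:
  (-50)·a + (-110)·b = +0.21
  (-30)·a + (-230)·b = +1.02
Eliminate b (×(-230) and ×(-110), subtract): 8200·a = 63.900 → a = ∂z/∂x = +0.007793
Back-substitute: b = ∂z/∂y = -0.005451.
Steepest decrease is along −∇f = (-0.007793 E, +0.005451 N) → northwest.

NW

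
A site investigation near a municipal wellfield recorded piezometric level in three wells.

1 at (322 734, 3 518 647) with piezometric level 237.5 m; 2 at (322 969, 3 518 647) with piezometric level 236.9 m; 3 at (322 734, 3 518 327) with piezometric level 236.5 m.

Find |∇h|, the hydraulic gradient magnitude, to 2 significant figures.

0.0040

∂h/∂x = (236.9 − 237.5) / (322969 − 322734) = -0.002553
∂h/∂y = (236.5 − 237.5) / (3518327 − 3518647) = +0.003125
|∇h| = √(-0.002553² + 0.003125²) = 0.004035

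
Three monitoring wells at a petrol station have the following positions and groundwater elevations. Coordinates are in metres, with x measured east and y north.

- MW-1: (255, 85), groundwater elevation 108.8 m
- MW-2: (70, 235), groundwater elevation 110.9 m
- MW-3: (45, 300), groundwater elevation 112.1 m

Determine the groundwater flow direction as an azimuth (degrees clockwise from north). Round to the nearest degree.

194°

Taking MW-1 as reference: MW-2−MW-1 = (-185, 150, +2.1); MW-3−MW-1 = (-210, 215, +3.3).
Solve a·Δx + b·Δy = Δh: det = (-185)·215 − (-210)·150 = -8275.
∂h/∂x = [(+2.1)·215 − (+3.3)·150] / -8275 = +0.005257
∂h/∂y = [(-185)·(+3.3) − (-210)·(+2.1)] / -8275 = +0.02048
Flow direction (−∇h) has components (-0.005257 E, -0.02048 N).
Azimuth = atan2(E, N) = atan2(-0.005257, -0.02048) = 194.4° ≈ 194°.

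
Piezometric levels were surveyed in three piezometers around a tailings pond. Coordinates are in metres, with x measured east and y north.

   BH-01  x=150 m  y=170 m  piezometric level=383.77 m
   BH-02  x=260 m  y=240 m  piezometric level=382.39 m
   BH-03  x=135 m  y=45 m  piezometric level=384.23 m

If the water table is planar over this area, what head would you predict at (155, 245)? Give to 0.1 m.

Taking BH-01 as reference: BH-02−BH-01 = (110, 70, -1.38); BH-03−BH-01 = (-15, -125, +0.46).
Determinant of the coordinate differences = 110·(-125) − (-15)·70 = -12700.
∂h/∂x = [(-1.38)·(-125) − (+0.46)·70] / -12700 = -0.01105
∂h/∂y = [110·(+0.46) − (-15)·(-1.38)] / -12700 = -0.002354
h(155, 245) = 383.77 + (-0.01105)·(5) + (-0.002354)·(75) = 383.77 -0.055 -0.177 = 383.538 m.

383.5 m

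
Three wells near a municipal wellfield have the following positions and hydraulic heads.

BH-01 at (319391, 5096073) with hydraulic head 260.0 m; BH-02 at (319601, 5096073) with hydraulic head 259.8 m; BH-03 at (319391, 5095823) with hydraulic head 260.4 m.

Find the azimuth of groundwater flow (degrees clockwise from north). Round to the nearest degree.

∂h/∂x = (259.8 − 260.0) / (319601 − 319391) = -0.0009524
∂h/∂y = (260.4 − 260.0) / (5095823 − 5096073) = -0.001600
Flow direction (−∇h) has components (+0.0009524 E, +0.001600 N).
Azimuth = atan2(E, N) = atan2(+0.0009524, +0.001600) = 30.8° ≈ 031°.

031°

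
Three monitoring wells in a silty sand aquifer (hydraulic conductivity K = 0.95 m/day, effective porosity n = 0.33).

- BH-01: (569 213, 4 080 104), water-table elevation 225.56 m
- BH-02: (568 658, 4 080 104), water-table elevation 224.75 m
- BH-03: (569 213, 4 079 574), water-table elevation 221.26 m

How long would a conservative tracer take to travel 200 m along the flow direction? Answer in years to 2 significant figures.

∂h/∂x = (224.75 − 225.56) / (568658 − 569213) = +0.001459
∂h/∂y = (221.26 − 225.56) / (4079574 − 4080104) = +0.008113
|∇h| = √(0.001459² + 0.008113²) = 0.008243
Seepage velocity v = K·i/n = 0.95 × 0.008243 / 0.33 = 0.02373 m/day.
t = 200 / 0.02373 = 8428 days = 23.1 years.

23 years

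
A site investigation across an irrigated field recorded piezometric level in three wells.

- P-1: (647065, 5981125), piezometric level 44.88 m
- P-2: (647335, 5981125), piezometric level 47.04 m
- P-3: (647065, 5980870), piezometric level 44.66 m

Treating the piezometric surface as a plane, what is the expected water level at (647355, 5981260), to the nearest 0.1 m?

47.3 m

∂h/∂x = (47.04 − 44.88) / (647335 − 647065) = +0.008000
∂h/∂y = (44.66 − 44.88) / (5980870 − 5981125) = +0.0008627
h(647355, 5981260) = 44.88 + (+0.008000)·(290) + (+0.0008627)·(135) = 44.88 +2.320 +0.116 = 47.316 m.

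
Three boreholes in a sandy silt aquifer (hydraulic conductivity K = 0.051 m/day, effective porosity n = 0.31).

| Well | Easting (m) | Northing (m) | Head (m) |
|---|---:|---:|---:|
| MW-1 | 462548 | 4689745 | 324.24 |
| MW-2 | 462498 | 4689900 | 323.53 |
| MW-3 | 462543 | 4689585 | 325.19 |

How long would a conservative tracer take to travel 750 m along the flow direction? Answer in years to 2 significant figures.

1800 years

Differences from MW-1: to MW-2 (Δx, Δy, Δh) = (-50, 155, -0.71); to MW-3 = (-5, -160, +0.95).
Solve a·Δx + b·Δy = Δh: det = (-50)·(-160) − (-5)·155 = 8775.
∂h/∂x = [(-0.71)·(-160) − (+0.95)·155] / 8775 = -0.003835
∂h/∂y = [(-50)·(+0.95) − (-5)·(-0.71)] / 8775 = -0.005818
|∇h| = √(-0.003835² + -0.005818²) = 0.006968
Seepage velocity v = K·i/n = 0.051 × 0.006968 / 0.31 = 0.001146 m/day.
t = 750 / 0.001146 = 6.545e+05 days = 1.79e+03 years.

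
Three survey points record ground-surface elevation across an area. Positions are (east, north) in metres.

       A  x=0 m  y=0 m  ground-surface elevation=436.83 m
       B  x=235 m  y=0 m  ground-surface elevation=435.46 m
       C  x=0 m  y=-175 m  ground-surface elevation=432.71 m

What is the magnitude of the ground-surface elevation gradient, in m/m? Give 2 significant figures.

0.024 m/m

∂z/∂x = (435.46 − 436.83) / (235 − 0) = -0.005830
∂z/∂y = (432.71 − 436.83) / (-175 − 0) = +0.02354
|∇f| = √(-0.005830² + 0.02354²) = 0.02425 m/m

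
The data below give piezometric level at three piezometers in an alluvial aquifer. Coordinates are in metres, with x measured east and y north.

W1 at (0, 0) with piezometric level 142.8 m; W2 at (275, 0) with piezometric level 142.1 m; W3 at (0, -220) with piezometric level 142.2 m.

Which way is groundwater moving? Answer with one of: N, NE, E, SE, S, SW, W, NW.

∂h/∂x = (142.1 − 142.8) / (275 − 0) = -0.002545
∂h/∂y = (142.2 − 142.8) / (-220 − 0) = +0.002727
Flow = −∇h = (+0.002545 east, -0.002727 north), which points southeast.

SE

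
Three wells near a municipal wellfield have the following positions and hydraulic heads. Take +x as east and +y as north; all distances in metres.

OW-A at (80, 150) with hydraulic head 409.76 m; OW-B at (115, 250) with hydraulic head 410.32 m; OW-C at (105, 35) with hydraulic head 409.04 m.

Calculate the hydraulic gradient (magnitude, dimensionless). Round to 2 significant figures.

0.0061

Taking OW-A as reference: OW-B−OW-A = (35, 100, +0.56); OW-C−OW-A = (25, -115, -0.72).
Determinant of the coordinate differences = 35·(-115) − 25·100 = -6525.
∂h/∂x = [(+0.56)·(-115) − (-0.72)·100] / -6525 = -0.001165
∂h/∂y = [35·(-0.72) − 25·(+0.56)] / -6525 = +0.006008
|∇h| = √(-0.001165² + 0.006008²) = 0.00612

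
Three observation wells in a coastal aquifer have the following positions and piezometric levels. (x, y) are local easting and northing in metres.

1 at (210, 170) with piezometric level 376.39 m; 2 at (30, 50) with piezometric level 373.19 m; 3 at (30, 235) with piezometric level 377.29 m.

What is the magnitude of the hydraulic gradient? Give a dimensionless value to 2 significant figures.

0.022

Three-point gradient (reference 1): Δ to 2 = (-180, -120, -3.20), Δ to 3 = (-180, 65, +0.90).
∂h/∂x = +0.003003, ∂h/∂y = +0.02216 (det = -33300).
|∇h| = √(0.003003² + 0.02216²) = 0.02236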